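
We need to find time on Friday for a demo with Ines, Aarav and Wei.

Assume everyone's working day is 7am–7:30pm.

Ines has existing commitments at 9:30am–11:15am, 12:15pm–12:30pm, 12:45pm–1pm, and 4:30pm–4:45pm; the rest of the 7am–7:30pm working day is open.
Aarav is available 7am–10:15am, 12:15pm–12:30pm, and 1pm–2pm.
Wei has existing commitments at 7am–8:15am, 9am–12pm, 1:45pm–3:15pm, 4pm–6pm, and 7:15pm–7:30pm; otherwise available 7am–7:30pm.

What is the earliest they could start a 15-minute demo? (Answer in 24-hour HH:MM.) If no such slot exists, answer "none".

08:15

Ines free within 07:00–19:30: 07:00–09:30, 11:15–12:15, 12:30–12:45, 13:00–16:30, 16:45–19:30.
Wei free within 07:00–19:30: 08:15–09:00, 12:00–13:45, 15:15–16:00, 18:00–19:15.
Ines ∩ Aarav: 07:00–09:30, 13:00–14:00.
Ines ∩ Aarav ∩ Wei: 08:15–09:00, 13:00–13:45.
Windows ≥ 15 min: 08:15–09:00, 13:00–13:45.
Earliest such window starts at 08:15.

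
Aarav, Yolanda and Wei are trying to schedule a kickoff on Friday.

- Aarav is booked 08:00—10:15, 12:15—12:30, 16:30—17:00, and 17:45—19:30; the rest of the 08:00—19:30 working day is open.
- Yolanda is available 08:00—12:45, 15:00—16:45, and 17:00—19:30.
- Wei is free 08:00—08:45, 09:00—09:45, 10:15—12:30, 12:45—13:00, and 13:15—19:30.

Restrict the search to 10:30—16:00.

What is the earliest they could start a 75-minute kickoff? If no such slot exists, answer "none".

Aarav free within 08:00–19:30: 10:15–12:15, 12:30–16:30, 17:00–17:45.
Aarav ∩ Yolanda: 10:15–12:15, 12:30–12:45, 15:00–16:30, 17:00–17:45.
Aarav ∩ Yolanda ∩ Wei: 10:15–12:15, 15:00–16:30, 17:00–17:45.
Restricted to 10:30–16:00: 10:30–12:15, 15:00–16:00.
Windows ≥ 75 min: 10:30–12:15.
Earliest such window starts at 10:30.

10:30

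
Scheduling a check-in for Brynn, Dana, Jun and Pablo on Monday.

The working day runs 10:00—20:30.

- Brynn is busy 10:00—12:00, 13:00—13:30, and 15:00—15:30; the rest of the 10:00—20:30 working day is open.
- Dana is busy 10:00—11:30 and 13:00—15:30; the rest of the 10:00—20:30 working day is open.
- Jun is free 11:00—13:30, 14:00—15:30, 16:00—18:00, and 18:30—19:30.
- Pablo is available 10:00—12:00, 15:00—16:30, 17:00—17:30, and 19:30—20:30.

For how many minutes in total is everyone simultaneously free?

60 minutes

Brynn free within 10:00–20:30: 12:00–13:00, 13:30–15:00, 15:30–20:30.
Dana free within 10:00–20:30: 11:30–13:00, 15:30–20:30.
Brynn ∩ Dana: 12:00–13:00, 15:30–20:30.
Brynn ∩ Dana ∩ Jun: 12:00–13:00, 16:00–18:00, 18:30–19:30.
Brynn ∩ Dana ∩ Jun ∩ Pablo: 16:00–16:30, 17:00–17:30.
Total common minutes: 30 + 30 = 60.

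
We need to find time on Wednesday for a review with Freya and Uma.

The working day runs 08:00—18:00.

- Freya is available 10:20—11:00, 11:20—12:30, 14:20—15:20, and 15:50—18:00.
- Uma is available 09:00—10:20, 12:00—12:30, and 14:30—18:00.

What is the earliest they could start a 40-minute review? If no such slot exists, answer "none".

Freya ∩ Uma: 12:00–12:30, 14:30–15:20, 15:50–18:00.
Windows ≥ 40 min: 14:30–15:20, 15:50–18:00.
Earliest such window starts at 14:30.

14:30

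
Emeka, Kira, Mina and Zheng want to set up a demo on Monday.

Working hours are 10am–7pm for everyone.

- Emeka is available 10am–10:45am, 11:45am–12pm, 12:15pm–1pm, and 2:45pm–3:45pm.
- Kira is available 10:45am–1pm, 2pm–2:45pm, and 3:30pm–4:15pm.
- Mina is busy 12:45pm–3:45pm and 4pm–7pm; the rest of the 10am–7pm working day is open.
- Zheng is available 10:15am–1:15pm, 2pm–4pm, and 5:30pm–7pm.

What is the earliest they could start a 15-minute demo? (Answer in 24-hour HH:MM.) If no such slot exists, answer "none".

Mina free within 10:00–19:00: 10:00–12:45, 15:45–16:00.
Emeka ∩ Kira: 11:45–12:00, 12:15–13:00, 15:30–15:45.
Emeka ∩ Kira ∩ Mina: 11:45–12:00, 12:15–12:45.
Emeka ∩ Kira ∩ Mina ∩ Zheng: 11:45–12:00, 12:15–12:45.
Windows ≥ 15 min: 11:45–12:00, 12:15–12:45.
Earliest such window starts at 11:45.

11:45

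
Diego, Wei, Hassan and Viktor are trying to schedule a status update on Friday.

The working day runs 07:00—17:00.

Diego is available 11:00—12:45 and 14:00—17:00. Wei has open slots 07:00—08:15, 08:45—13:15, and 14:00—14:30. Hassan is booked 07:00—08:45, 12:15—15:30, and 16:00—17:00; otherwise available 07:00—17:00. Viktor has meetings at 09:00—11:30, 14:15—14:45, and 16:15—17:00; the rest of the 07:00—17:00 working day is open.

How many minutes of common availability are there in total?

45 minutes

Hassan free within 07:00–17:00: 08:45–12:15, 15:30–16:00.
Viktor free within 07:00–17:00: 07:00–09:00, 11:30–14:15, 14:45–16:15.
Diego ∩ Wei: 11:00–12:45, 14:00–14:30.
Diego ∩ Wei ∩ Hassan: 11:00–12:15.
Diego ∩ Wei ∩ Hassan ∩ Viktor: 11:30–12:15.
Total common minutes: 45.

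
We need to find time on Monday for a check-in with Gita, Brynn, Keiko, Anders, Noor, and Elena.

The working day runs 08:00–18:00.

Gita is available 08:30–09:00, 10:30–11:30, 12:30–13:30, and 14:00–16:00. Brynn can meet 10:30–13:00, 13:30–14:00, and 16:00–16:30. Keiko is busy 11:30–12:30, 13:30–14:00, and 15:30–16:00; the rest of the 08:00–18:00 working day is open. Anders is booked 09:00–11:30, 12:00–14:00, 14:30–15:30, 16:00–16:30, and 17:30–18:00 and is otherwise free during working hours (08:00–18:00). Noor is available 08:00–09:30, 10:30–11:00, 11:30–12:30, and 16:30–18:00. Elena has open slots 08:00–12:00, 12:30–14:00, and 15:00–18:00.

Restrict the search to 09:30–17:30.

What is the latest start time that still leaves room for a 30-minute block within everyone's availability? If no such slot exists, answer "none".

Keiko free within 08:00–18:00: 08:00–11:30, 12:30–13:30, 14:00–15:30, 16:00–18:00.
Anders free within 08:00–18:00: 08:00–09:00, 11:30–12:00, 14:00–14:30, 15:30–16:00, 16:30–17:30.
Gita ∩ Brynn: 10:30–11:30, 12:30–13:00.
Gita ∩ Brynn ∩ Keiko: 10:30–11:30, 12:30–13:00.
Gita ∩ Brynn ∩ Keiko ∩ Anders: (none).
Gita ∩ Brynn ∩ Keiko ∩ Anders ∩ Noor: (none).
Gita ∩ Brynn ∩ Keiko ∩ Anders ∩ Noor ∩ Elena: (none).
Restricted to 09:30–17:30: (none).
Windows ≥ 30 min: (none).

none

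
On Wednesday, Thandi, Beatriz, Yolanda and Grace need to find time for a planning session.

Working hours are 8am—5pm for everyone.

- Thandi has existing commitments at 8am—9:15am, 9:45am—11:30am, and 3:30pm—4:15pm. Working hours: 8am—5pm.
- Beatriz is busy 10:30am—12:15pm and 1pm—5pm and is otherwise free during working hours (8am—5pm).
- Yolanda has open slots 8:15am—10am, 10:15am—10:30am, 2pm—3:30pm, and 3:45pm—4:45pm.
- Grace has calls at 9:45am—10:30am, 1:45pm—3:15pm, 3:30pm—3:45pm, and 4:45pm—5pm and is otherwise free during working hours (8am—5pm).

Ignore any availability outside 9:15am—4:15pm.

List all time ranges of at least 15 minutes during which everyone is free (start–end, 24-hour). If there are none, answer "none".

Thandi free within 08:00–17:00: 09:15–09:45, 11:30–15:30, 16:15–17:00.
Beatriz free within 08:00–17:00: 08:00–10:30, 12:15–13:00.
Grace free within 08:00–17:00: 08:00–09:45, 10:30–13:45, 15:15–15:30, 15:45–16:45.
Thandi ∩ Beatriz: 09:15–09:45, 12:15–13:00.
Thandi ∩ Beatriz ∩ Yolanda: 09:15–09:45.
Thandi ∩ Beatriz ∩ Yolanda ∩ Grace: 09:15–09:45.
Restricted to 09:15–16:15: 09:15–09:45.
Windows ≥ 15 min: 09:15–09:45.

09:15–09:45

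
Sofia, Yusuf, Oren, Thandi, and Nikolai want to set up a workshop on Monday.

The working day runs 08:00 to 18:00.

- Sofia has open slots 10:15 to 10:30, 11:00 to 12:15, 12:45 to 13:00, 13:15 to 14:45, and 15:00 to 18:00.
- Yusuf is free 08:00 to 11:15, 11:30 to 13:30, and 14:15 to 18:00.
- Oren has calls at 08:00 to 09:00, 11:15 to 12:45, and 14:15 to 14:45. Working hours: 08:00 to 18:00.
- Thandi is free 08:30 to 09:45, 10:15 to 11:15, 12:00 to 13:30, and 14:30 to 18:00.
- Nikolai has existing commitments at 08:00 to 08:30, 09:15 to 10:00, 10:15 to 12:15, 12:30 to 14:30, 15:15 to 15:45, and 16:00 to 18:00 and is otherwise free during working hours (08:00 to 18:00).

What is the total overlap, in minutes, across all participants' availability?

Oren free within 08:00–18:00: 09:00–11:15, 12:45–14:15, 14:45–18:00.
Nikolai free within 08:00–18:00: 08:30–09:15, 10:00–10:15, 12:15–12:30, 14:30–15:15, 15:45–16:00.
Sofia ∩ Yusuf: 10:15–10:30, 11:00–11:15, 11:30–12:15, 12:45–13:00, 13:15–13:30, 14:15–14:45, 15:00–18:00.
Sofia ∩ Yusuf ∩ Oren: 10:15–10:30, 11:00–11:15, 12:45–13:00, 13:15–13:30, 15:00–18:00.
Sofia ∩ Yusuf ∩ Oren ∩ Thandi: 10:15–10:30, 11:00–11:15, 12:45–13:00, 13:15–13:30, 15:00–18:00.
Sofia ∩ Yusuf ∩ Oren ∩ Thandi ∩ Nikolai: 15:00–15:15, 15:45–16:00.
Total common minutes: 15 + 15 = 30.

30 minutes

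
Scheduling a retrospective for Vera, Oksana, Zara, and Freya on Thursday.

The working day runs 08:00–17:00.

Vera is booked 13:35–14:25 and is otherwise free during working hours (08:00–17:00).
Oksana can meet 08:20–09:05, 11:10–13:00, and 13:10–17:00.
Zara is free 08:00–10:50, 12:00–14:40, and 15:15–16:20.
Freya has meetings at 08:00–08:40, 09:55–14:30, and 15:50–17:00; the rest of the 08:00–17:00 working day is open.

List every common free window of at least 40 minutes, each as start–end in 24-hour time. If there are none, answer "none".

Vera free within 08:00–17:00: 08:00–13:35, 14:25–17:00.
Freya free within 08:00–17:00: 08:40–09:55, 14:30–15:50.
Vera ∩ Oksana: 08:20–09:05, 11:10–13:00, 13:10–13:35, 14:25–17:00.
Vera ∩ Oksana ∩ Zara: 08:20–09:05, 12:00–13:00, 13:10–13:35, 14:25–14:40, 15:15–16:20.
Vera ∩ Oksana ∩ Zara ∩ Freya: 08:40–09:05, 14:30–14:40, 15:15–15:50.
Windows ≥ 40 min: (none).

none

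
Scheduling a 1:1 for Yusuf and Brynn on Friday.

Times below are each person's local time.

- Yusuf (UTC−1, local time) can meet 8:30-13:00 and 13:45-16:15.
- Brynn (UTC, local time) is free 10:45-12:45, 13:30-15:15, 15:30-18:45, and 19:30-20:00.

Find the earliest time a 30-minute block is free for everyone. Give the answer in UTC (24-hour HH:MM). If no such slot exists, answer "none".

Yusuf → UTC: 09:30–14:00, 14:45–17:15.
Brynn → UTC: 10:45–12:45, 13:30–15:15, 15:30–18:45, 19:30–20:00.
Yusuf ∩ Brynn: 10:45–12:45, 13:30–14:00, 14:45–15:15, 15:30–17:15.
Windows ≥ 30 min: 10:45–12:45, 13:30–14:00, 14:45–15:15, 15:30–17:15.
Earliest such window starts at 10:45.

10:45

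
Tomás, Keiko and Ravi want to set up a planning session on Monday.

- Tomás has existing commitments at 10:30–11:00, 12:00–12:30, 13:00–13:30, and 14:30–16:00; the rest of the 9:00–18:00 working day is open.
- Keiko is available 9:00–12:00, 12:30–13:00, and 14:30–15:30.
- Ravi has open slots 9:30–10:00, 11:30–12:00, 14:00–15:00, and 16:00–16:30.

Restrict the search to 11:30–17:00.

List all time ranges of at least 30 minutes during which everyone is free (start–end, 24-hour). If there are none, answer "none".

Tomás free within 09:00–18:00: 09:00–10:30, 11:00–12:00, 12:30–13:00, 13:30–14:30, 16:00–18:00.
Tomás ∩ Keiko: 09:00–10:30, 11:00–12:00, 12:30–13:00.
Tomás ∩ Keiko ∩ Ravi: 09:30–10:00, 11:30–12:00.
Restricted to 11:30–17:00: 11:30–12:00.
Windows ≥ 30 min: 11:30–12:00.

11:30–12:00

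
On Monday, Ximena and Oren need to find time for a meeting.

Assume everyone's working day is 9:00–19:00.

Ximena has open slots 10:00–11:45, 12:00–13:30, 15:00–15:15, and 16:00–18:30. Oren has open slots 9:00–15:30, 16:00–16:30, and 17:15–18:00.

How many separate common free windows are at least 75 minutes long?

2

Ximena ∩ Oren: 10:00–11:45, 12:00–13:30, 15:00–15:15, 16:00–16:30, 17:15–18:00.
Windows ≥ 75 min: 10:00–11:45, 12:00–13:30.
That's 2 windows.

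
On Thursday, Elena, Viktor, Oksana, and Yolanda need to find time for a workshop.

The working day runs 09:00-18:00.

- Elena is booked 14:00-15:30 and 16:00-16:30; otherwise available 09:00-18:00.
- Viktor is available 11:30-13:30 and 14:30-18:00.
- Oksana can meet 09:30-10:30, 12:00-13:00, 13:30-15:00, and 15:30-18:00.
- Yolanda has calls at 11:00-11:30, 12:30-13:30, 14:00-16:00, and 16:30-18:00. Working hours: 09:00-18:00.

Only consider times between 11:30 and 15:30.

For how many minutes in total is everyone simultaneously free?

Elena free within 09:00–18:00: 09:00–14:00, 15:30–16:00, 16:30–18:00.
Yolanda free within 09:00–18:00: 09:00–11:00, 11:30–12:30, 13:30–14:00, 16:00–16:30.
Elena ∩ Viktor: 11:30–13:30, 15:30–16:00, 16:30–18:00.
Elena ∩ Viktor ∩ Oksana: 12:00–13:00, 15:30–16:00, 16:30–18:00.
Elena ∩ Viktor ∩ Oksana ∩ Yolanda: 12:00–12:30.
Restricted to 11:30–15:30: 12:00–12:30.
Total common minutes: 30.

30 minutes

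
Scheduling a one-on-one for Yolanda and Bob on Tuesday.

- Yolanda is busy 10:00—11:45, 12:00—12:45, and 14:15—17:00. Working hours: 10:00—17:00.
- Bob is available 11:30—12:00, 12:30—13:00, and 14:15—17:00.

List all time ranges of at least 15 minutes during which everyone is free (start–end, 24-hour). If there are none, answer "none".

Yolanda free within 10:00–17:00: 11:45–12:00, 12:45–14:15.
Yolanda ∩ Bob: 11:45–12:00, 12:45–13:00.
Windows ≥ 15 min: 11:45–12:00, 12:45–13:00.

11:45–12:00, 12:45–13:00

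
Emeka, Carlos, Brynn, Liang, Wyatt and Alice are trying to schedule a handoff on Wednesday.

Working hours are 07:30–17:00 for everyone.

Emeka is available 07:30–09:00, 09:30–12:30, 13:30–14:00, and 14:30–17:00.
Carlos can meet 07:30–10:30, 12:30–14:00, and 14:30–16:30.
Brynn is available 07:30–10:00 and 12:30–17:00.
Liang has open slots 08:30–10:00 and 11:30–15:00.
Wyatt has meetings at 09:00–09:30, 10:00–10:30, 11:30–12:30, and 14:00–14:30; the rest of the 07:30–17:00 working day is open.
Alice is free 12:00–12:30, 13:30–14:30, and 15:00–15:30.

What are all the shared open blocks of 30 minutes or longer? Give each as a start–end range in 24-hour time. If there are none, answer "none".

13:30–14:00

Wyatt free within 07:30–17:00: 07:30–09:00, 09:30–10:00, 10:30–11:30, 12:30–14:00, 14:30–17:00.
Emeka ∩ Carlos: 07:30–09:00, 09:30–10:30, 13:30–14:00, 14:30–16:30.
Emeka ∩ Carlos ∩ Brynn: 07:30–09:00, 09:30–10:00, 13:30–14:00, 14:30–16:30.
Emeka ∩ Carlos ∩ Brynn ∩ Liang: 08:30–09:00, 09:30–10:00, 13:30–14:00, 14:30–15:00.
Emeka ∩ Carlos ∩ Brynn ∩ Liang ∩ Wyatt: 08:30–09:00, 09:30–10:00, 13:30–14:00, 14:30–15:00.
Emeka ∩ Carlos ∩ Brynn ∩ Liang ∩ Wyatt ∩ Alice: 13:30–14:00.
Windows ≥ 30 min: 13:30–14:00.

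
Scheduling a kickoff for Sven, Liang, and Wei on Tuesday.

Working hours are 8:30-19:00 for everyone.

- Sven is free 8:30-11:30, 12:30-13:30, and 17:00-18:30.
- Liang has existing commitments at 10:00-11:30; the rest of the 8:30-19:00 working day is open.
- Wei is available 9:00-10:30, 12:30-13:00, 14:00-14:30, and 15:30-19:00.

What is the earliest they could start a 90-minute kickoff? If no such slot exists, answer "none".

Liang free within 08:30–19:00: 08:30–10:00, 11:30–19:00.
Sven ∩ Liang: 08:30–10:00, 12:30–13:30, 17:00–18:30.
Sven ∩ Liang ∩ Wei: 09:00–10:00, 12:30–13:00, 17:00–18:30.
Windows ≥ 90 min: 17:00–18:30.
Earliest such window starts at 17:00.

17:00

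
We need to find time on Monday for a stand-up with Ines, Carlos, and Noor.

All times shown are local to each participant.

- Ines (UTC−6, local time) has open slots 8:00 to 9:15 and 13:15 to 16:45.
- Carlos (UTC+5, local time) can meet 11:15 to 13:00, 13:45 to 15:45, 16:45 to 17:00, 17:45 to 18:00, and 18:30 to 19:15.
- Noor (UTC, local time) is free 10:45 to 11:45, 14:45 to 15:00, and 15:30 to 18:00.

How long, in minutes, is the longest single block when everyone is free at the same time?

0 minutes

Ines → UTC: 14:00–15:15, 19:15–22:45.
Carlos → UTC: 06:15–08:00, 08:45–10:45, 11:45–12:00, 12:45–13:00, 13:30–14:15.
Noor → UTC: 10:45–11:45, 14:45–15:00, 15:30–18:00.
Ines ∩ Carlos: 14:00–14:15.
Ines ∩ Carlos ∩ Noor: (none).
No common window.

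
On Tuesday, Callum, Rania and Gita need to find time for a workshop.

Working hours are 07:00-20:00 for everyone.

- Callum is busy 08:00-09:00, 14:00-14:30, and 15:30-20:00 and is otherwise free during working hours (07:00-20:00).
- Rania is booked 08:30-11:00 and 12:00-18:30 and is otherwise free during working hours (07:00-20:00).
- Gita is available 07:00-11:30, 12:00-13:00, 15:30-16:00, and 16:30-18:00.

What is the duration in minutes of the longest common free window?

Callum free within 07:00–20:00: 07:00–08:00, 09:00–14:00, 14:30–15:30.
Rania free within 07:00–20:00: 07:00–08:30, 11:00–12:00, 18:30–20:00.
Callum ∩ Rania: 07:00–08:00, 11:00–12:00.
Callum ∩ Rania ∩ Gita: 07:00–08:00, 11:00–11:30.
Common window lengths: 60, 30 min; longest is 60.

60 minutes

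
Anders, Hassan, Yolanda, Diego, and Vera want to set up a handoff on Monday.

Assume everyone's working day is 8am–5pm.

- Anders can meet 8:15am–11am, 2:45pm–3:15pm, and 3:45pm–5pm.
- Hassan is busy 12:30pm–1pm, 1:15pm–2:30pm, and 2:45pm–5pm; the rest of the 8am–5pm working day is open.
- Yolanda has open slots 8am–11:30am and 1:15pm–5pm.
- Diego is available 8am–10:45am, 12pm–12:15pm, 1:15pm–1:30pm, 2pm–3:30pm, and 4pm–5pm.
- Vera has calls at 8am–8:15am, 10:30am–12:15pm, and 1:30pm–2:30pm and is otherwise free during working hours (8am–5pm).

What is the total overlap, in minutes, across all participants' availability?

Hassan free within 08:00–17:00: 08:00–12:30, 13:00–13:15, 14:30–14:45.
Vera free within 08:00–17:00: 08:15–10:30, 12:15–13:30, 14:30–17:00.
Anders ∩ Hassan: 08:15–11:00.
Anders ∩ Hassan ∩ Yolanda: 08:15–11:00.
Anders ∩ Hassan ∩ Yolanda ∩ Diego: 08:15–10:45.
Anders ∩ Hassan ∩ Yolanda ∩ Diego ∩ Vera: 08:15–10:30.
Total common minutes: 135.

135 minutes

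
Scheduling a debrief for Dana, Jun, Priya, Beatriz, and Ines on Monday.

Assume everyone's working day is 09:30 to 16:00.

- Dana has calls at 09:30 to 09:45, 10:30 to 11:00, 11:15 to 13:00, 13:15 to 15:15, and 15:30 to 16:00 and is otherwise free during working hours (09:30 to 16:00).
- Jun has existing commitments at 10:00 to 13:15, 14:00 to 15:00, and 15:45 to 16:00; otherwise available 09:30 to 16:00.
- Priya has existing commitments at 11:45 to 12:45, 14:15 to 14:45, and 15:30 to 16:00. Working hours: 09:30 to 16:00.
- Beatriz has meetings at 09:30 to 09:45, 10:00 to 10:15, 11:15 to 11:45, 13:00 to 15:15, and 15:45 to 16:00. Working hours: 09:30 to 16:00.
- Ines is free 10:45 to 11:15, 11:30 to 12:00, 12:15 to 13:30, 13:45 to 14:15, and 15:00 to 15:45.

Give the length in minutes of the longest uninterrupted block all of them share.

15 minutes

Dana free within 09:30–16:00: 09:45–10:30, 11:00–11:15, 13:00–13:15, 15:15–15:30.
Jun free within 09:30–16:00: 09:30–10:00, 13:15–14:00, 15:00–15:45.
Priya free within 09:30–16:00: 09:30–11:45, 12:45–14:15, 14:45–15:30.
Beatriz free within 09:30–16:00: 09:45–10:00, 10:15–11:15, 11:45–13:00, 15:15–15:45.
Dana ∩ Jun: 09:45–10:00, 15:15–15:30.
Dana ∩ Jun ∩ Priya: 09:45–10:00, 15:15–15:30.
Dana ∩ Jun ∩ Priya ∩ Beatriz: 09:45–10:00, 15:15–15:30.
Dana ∩ Jun ∩ Priya ∩ Beatriz ∩ Ines: 15:15–15:30.
Single common window of 15 minutes.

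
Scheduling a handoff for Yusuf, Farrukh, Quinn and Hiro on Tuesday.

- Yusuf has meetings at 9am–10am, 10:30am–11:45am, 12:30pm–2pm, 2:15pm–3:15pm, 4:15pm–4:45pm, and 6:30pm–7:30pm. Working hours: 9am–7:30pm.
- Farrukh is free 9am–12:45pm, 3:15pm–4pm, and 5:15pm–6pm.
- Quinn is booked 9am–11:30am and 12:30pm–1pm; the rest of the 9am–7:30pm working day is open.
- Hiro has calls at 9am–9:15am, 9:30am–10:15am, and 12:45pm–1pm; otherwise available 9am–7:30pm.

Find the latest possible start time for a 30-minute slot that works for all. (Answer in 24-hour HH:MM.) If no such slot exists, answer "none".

17:30

Yusuf free within 09:00–19:30: 10:00–10:30, 11:45–12:30, 14:00–14:15, 15:15–16:15, 16:45–18:30.
Quinn free within 09:00–19:30: 11:30–12:30, 13:00–19:30.
Hiro free within 09:00–19:30: 09:15–09:30, 10:15–12:45, 13:00–19:30.
Yusuf ∩ Farrukh: 10:00–10:30, 11:45–12:30, 15:15–16:00, 17:15–18:00.
Yusuf ∩ Farrukh ∩ Quinn: 11:45–12:30, 15:15–16:00, 17:15–18:00.
Yusuf ∩ Farrukh ∩ Quinn ∩ Hiro: 11:45–12:30, 15:15–16:00, 17:15–18:00.
Windows ≥ 30 min: 11:45–12:30, 15:15–16:00, 17:15–18:00.
Latest start in the last window 17:15–18:00 is 18:00 − 30 min = 17:30.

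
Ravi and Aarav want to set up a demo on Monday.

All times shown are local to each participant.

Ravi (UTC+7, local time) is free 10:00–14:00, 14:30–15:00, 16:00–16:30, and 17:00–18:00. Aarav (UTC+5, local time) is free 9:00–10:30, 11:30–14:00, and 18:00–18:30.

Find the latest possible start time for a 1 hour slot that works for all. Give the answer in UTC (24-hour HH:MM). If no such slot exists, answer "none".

04:30

Ravi → UTC: 03:00–07:00, 07:30–08:00, 09:00–09:30, 10:00–11:00.
Aarav → UTC: 04:00–05:30, 06:30–09:00, 13:00–13:30.
Ravi ∩ Aarav: 04:00–05:30, 06:30–07:00, 07:30–08:00.
Windows ≥ 60 min: 04:00–05:30.
Latest start in the last window 04:00–05:30 is 05:30 − 60 min = 04:30.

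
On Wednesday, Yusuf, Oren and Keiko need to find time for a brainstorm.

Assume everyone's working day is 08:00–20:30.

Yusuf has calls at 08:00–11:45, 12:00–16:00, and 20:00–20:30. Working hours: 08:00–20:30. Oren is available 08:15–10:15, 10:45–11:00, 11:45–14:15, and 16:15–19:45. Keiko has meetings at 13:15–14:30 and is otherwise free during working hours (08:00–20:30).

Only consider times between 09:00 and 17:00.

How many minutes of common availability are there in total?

60 minutes

Yusuf free within 08:00–20:30: 11:45–12:00, 16:00–20:00.
Keiko free within 08:00–20:30: 08:00–13:15, 14:30–20:30.
Yusuf ∩ Oren: 11:45–12:00, 16:15–19:45.
Yusuf ∩ Oren ∩ Keiko: 11:45–12:00, 16:15–19:45.
Restricted to 09:00–17:00: 11:45–12:00, 16:15–17:00.
Total common minutes: 15 + 45 = 60.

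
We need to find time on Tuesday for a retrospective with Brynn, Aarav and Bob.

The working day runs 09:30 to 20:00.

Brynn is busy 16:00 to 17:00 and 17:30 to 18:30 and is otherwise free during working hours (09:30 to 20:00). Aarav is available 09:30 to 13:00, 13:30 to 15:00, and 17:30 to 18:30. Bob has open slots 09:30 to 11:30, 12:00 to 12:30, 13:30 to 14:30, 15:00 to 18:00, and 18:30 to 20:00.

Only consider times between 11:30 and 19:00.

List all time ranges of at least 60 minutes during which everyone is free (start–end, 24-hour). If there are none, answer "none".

Brynn free within 09:30–20:00: 09:30–16:00, 17:00–17:30, 18:30–20:00.
Brynn ∩ Aarav: 09:30–13:00, 13:30–15:00.
Brynn ∩ Aarav ∩ Bob: 09:30–11:30, 12:00–12:30, 13:30–14:30.
Restricted to 11:30–19:00: 12:00–12:30, 13:30–14:30.
Windows ≥ 60 min: 13:30–14:30.

13:30–14:30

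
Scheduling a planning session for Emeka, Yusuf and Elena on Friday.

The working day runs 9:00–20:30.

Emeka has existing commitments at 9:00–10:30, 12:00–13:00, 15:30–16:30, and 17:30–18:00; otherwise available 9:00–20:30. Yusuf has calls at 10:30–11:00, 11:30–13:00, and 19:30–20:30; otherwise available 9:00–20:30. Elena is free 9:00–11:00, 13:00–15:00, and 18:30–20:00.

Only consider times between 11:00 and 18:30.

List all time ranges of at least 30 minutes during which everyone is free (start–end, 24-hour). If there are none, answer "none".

13:00–15:00

Emeka free within 09:00–20:30: 10:30–12:00, 13:00–15:30, 16:30–17:30, 18:00–20:30.
Yusuf free within 09:00–20:30: 09:00–10:30, 11:00–11:30, 13:00–19:30.
Emeka ∩ Yusuf: 11:00–11:30, 13:00–15:30, 16:30–17:30, 18:00–19:30.
Emeka ∩ Yusuf ∩ Elena: 13:00–15:00, 18:30–19:30.
Restricted to 11:00–18:30: 13:00–15:00.
Windows ≥ 30 min: 13:00–15:00.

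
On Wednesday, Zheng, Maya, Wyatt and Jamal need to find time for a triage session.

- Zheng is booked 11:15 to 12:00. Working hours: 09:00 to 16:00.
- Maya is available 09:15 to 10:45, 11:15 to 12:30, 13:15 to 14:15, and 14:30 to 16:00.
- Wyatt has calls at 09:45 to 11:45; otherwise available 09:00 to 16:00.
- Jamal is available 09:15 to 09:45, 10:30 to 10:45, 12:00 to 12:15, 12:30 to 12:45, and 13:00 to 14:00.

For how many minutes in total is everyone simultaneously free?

Zheng free within 09:00–16:00: 09:00–11:15, 12:00–16:00.
Wyatt free within 09:00–16:00: 09:00–09:45, 11:45–16:00.
Zheng ∩ Maya: 09:15–10:45, 12:00–12:30, 13:15–14:15, 14:30–16:00.
Zheng ∩ Maya ∩ Wyatt: 09:15–09:45, 12:00–12:30, 13:15–14:15, 14:30–16:00.
Zheng ∩ Maya ∩ Wyatt ∩ Jamal: 09:15–09:45, 12:00–12:15, 13:15–14:00.
Total common minutes: 30 + 15 + 45 = 90.

90 minutes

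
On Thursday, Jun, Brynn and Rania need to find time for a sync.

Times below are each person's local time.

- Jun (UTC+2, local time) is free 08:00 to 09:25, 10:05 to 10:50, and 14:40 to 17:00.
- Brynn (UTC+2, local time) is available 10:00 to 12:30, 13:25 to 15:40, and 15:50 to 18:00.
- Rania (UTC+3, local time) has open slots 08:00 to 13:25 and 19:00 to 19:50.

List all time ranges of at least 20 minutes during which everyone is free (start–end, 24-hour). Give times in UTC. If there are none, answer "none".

Jun → UTC: 06:00–07:25, 08:05–08:50, 12:40–15:00.
Brynn → UTC: 08:00–10:30, 11:25–13:40, 13:50–16:00.
Rania → UTC: 05:00–10:25, 16:00–16:50.
Jun ∩ Brynn: 08:05–08:50, 12:40–13:40, 13:50–15:00.
Jun ∩ Brynn ∩ Rania: 08:05–08:50.
Windows ≥ 20 min: 08:05–08:50.

08:05–08:50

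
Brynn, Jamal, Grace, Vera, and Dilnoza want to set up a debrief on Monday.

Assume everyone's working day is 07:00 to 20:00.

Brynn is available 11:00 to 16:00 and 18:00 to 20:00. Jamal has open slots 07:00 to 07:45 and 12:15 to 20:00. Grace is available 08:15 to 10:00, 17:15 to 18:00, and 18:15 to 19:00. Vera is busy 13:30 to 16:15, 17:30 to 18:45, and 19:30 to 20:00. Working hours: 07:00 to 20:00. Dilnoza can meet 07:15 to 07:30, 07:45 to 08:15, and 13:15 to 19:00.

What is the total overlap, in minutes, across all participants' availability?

15 minutes

Vera free within 07:00–20:00: 07:00–13:30, 16:15–17:30, 18:45–19:30.
Brynn ∩ Jamal: 12:15–16:00, 18:00–20:00.
Brynn ∩ Jamal ∩ Grace: 18:15–19:00.
Brynn ∩ Jamal ∩ Grace ∩ Vera: 18:45–19:00.
Brynn ∩ Jamal ∩ Grace ∩ Vera ∩ Dilnoza: 18:45–19:00.
Total common minutes: 15.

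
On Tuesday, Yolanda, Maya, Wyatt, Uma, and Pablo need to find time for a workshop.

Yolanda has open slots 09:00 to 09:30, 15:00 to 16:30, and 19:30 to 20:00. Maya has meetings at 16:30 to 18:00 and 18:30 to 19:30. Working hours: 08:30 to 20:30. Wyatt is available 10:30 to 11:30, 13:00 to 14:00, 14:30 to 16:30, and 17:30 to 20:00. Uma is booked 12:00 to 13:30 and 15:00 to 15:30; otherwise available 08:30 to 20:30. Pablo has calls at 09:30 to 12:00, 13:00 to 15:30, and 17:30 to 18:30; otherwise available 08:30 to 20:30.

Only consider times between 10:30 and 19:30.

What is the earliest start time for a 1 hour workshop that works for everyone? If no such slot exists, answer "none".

15:30

Maya free within 08:30–20:30: 08:30–16:30, 18:00–18:30, 19:30–20:30.
Uma free within 08:30–20:30: 08:30–12:00, 13:30–15:00, 15:30–20:30.
Pablo free within 08:30–20:30: 08:30–09:30, 12:00–13:00, 15:30–17:30, 18:30–20:30.
Yolanda ∩ Maya: 09:00–09:30, 15:00–16:30, 19:30–20:00.
Yolanda ∩ Maya ∩ Wyatt: 15:00–16:30, 19:30–20:00.
Yolanda ∩ Maya ∩ Wyatt ∩ Uma: 15:30–16:30, 19:30–20:00.
Yolanda ∩ Maya ∩ Wyatt ∩ Uma ∩ Pablo: 15:30–16:30, 19:30–20:00.
Restricted to 10:30–19:30: 15:30–16:30.
Windows ≥ 60 min: 15:30–16:30.
Earliest such window starts at 15:30.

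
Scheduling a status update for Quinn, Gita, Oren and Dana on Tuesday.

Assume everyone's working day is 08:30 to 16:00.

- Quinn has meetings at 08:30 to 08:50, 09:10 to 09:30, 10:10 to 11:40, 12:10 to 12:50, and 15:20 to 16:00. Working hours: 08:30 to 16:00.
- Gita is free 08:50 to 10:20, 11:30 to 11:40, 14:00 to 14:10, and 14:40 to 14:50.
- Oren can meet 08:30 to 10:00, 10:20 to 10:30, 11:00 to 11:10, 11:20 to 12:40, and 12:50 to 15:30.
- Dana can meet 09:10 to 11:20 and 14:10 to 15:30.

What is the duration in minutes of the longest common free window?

30 minutes

Quinn free within 08:30–16:00: 08:50–09:10, 09:30–10:10, 11:40–12:10, 12:50–15:20.
Quinn ∩ Gita: 08:50–09:10, 09:30–10:10, 14:00–14:10, 14:40–14:50.
Quinn ∩ Gita ∩ Oren: 08:50–09:10, 09:30–10:00, 14:00–14:10, 14:40–14:50.
Quinn ∩ Gita ∩ Oren ∩ Dana: 09:30–10:00, 14:40–14:50.
Common window lengths: 30, 10 min; longest is 30.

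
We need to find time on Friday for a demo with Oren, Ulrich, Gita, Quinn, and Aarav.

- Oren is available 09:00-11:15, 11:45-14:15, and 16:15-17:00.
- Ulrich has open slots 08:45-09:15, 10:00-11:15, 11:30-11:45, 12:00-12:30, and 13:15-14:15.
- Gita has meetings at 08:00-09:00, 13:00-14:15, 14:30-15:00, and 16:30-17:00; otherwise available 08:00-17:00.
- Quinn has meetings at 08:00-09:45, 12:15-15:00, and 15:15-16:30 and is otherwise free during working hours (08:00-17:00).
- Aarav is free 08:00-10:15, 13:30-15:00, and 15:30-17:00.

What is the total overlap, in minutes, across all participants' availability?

15 minutes

Gita free within 08:00–17:00: 09:00–13:00, 14:15–14:30, 15:00–16:30.
Quinn free within 08:00–17:00: 09:45–12:15, 15:00–15:15, 16:30–17:00.
Oren ∩ Ulrich: 09:00–09:15, 10:00–11:15, 12:00–12:30, 13:15–14:15.
Oren ∩ Ulrich ∩ Gita: 09:00–09:15, 10:00–11:15, 12:00–12:30.
Oren ∩ Ulrich ∩ Gita ∩ Quinn: 10:00–11:15, 12:00–12:15.
Oren ∩ Ulrich ∩ Gita ∩ Quinn ∩ Aarav: 10:00–10:15.
Total common minutes: 15.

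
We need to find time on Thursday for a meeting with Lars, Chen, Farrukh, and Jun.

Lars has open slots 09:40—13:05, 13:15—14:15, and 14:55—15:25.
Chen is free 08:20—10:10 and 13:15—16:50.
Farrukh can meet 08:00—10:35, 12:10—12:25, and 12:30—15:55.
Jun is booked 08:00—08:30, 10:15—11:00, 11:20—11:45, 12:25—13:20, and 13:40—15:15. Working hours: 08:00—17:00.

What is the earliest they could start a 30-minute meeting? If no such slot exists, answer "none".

Jun free within 08:00–17:00: 08:30–10:15, 11:00–11:20, 11:45–12:25, 13:20–13:40, 15:15–17:00.
Lars ∩ Chen: 09:40–10:10, 13:15–14:15, 14:55–15:25.
Lars ∩ Chen ∩ Farrukh: 09:40–10:10, 13:15–14:15, 14:55–15:25.
Lars ∩ Chen ∩ Farrukh ∩ Jun: 09:40–10:10, 13:20–13:40, 15:15–15:25.
Windows ≥ 30 min: 09:40–10:10.
Earliest such window starts at 09:40.

09:40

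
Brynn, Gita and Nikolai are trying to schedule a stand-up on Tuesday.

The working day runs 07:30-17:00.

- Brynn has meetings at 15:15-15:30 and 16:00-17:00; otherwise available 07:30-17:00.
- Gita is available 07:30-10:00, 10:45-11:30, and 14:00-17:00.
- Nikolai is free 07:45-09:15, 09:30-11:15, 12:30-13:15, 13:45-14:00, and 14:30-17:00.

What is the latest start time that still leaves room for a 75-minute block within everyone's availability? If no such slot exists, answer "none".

Brynn free within 07:30–17:00: 07:30–15:15, 15:30–16:00.
Brynn ∩ Gita: 07:30–10:00, 10:45–11:30, 14:00–15:15, 15:30–16:00.
Brynn ∩ Gita ∩ Nikolai: 07:45–09:15, 09:30–10:00, 10:45–11:15, 14:30–15:15, 15:30–16:00.
Windows ≥ 75 min: 07:45–09:15.
Latest start in the last window 07:45–09:15 is 09:15 − 75 min = 08:00.

08:00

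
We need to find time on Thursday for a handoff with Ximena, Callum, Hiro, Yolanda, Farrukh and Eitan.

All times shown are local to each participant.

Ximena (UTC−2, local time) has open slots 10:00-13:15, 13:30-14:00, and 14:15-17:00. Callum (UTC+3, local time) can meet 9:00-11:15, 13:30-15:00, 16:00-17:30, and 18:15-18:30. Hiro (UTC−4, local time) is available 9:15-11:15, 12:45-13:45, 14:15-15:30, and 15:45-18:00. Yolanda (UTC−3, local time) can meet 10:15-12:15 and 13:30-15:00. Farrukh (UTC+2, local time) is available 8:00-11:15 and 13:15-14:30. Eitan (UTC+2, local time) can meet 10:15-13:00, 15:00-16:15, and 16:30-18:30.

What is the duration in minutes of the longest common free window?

0 minutes

Ximena → UTC: 12:00–15:15, 15:30–16:00, 16:15–19:00.
Callum → UTC: 06:00–08:15, 10:30–12:00, 13:00–14:30, 15:15–15:30.
Hiro → UTC: 13:15–15:15, 16:45–17:45, 18:15–19:30, 19:45–22:00.
Yolanda → UTC: 13:15–15:15, 16:30–18:00.
Farrukh → UTC: 06:00–09:15, 11:15–12:30.
Eitan → UTC: 08:15–11:00, 13:00–14:15, 14:30–16:30.
Ximena ∩ Callum: 13:00–14:30.
Ximena ∩ Callum ∩ Hiro: 13:15–14:30.
Ximena ∩ Callum ∩ Hiro ∩ Yolanda: 13:15–14:30.
Ximena ∩ Callum ∩ Hiro ∩ Yolanda ∩ Farrukh: (none).
Ximena ∩ Callum ∩ Hiro ∩ Yolanda ∩ Farrukh ∩ Eitan: (none).
No common window.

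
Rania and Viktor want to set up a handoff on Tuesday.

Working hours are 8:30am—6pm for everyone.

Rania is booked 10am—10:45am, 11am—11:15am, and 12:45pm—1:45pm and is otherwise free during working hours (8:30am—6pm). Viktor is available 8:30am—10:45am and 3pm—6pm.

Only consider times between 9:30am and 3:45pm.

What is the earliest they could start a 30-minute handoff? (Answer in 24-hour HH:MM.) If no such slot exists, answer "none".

Rania free within 08:30–18:00: 08:30–10:00, 10:45–11:00, 11:15–12:45, 13:45–18:00.
Rania ∩ Viktor: 08:30–10:00, 15:00–18:00.
Restricted to 09:30–15:45: 09:30–10:00, 15:00–15:45.
Windows ≥ 30 min: 09:30–10:00, 15:00–15:45.
Earliest such window starts at 09:30.

09:30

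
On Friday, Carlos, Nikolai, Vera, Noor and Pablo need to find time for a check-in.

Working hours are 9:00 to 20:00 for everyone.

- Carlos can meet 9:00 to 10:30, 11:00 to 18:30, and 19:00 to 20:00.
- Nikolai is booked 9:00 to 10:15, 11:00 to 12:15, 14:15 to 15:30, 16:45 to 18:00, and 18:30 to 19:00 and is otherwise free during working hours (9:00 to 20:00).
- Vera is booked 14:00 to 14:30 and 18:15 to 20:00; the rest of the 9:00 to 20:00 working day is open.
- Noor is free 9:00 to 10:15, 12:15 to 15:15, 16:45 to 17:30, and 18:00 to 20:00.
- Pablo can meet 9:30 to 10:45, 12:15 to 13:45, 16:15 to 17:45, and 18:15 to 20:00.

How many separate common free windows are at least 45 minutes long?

Nikolai free within 09:00–20:00: 10:15–11:00, 12:15–14:15, 15:30–16:45, 18:00–18:30, 19:00–20:00.
Vera free within 09:00–20:00: 09:00–14:00, 14:30–18:15.
Carlos ∩ Nikolai: 10:15–10:30, 12:15–14:15, 15:30–16:45, 18:00–18:30, 19:00–20:00.
Carlos ∩ Nikolai ∩ Vera: 10:15–10:30, 12:15–14:00, 15:30–16:45, 18:00–18:15.
Carlos ∩ Nikolai ∩ Vera ∩ Noor: 12:15–14:00, 18:00–18:15.
Carlos ∩ Nikolai ∩ Vera ∩ Noor ∩ Pablo: 12:15–13:45.
Windows ≥ 45 min: 12:15–13:45.
That's 1 window.

1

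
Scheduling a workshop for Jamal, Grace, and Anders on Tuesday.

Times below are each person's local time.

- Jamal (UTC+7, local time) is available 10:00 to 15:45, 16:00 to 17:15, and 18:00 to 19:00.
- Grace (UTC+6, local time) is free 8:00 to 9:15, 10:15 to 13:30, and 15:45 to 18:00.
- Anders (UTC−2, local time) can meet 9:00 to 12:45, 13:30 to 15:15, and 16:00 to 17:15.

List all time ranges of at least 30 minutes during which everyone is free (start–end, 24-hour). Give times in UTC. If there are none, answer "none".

Jamal → UTC: 03:00–08:45, 09:00–10:15, 11:00–12:00.
Grace → UTC: 02:00–03:15, 04:15–07:30, 09:45–12:00.
Anders → UTC: 11:00–14:45, 15:30–17:15, 18:00–19:15.
Jamal ∩ Grace: 03:00–03:15, 04:15–07:30, 09:45–10:15, 11:00–12:00.
Jamal ∩ Grace ∩ Anders: 11:00–12:00.
Windows ≥ 30 min: 11:00–12:00.

11:00–12:00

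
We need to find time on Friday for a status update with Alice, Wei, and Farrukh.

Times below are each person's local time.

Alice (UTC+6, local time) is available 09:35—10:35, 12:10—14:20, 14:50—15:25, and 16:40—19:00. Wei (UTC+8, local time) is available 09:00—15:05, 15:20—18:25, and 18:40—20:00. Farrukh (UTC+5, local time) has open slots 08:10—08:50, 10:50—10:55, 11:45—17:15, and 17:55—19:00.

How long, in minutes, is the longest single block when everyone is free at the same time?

80 minutes

Alice → UTC: 03:35–04:35, 06:10–08:20, 08:50–09:25, 10:40–13:00.
Wei → UTC: 01:00–07:05, 07:20–10:25, 10:40–12:00.
Farrukh → UTC: 03:10–03:50, 05:50–05:55, 06:45–12:15, 12:55–14:00.
Alice ∩ Wei: 03:35–04:35, 06:10–07:05, 07:20–08:20, 08:50–09:25, 10:40–12:00.
Alice ∩ Wei ∩ Farrukh: 03:35–03:50, 06:45–07:05, 07:20–08:20, 08:50–09:25, 10:40–12:00.
Common window lengths: 15, 20, 60, 35, 80 min; longest is 80.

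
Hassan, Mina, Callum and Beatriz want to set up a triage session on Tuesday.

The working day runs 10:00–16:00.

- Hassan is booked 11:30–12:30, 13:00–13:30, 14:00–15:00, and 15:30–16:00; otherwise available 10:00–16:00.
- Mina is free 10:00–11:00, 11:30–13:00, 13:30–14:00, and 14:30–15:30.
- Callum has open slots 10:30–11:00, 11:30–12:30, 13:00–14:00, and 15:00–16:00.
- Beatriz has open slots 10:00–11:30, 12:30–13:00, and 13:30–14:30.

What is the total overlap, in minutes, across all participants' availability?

Hassan free within 10:00–16:00: 10:00–11:30, 12:30–13:00, 13:30–14:00, 15:00–15:30.
Hassan ∩ Mina: 10:00–11:00, 12:30–13:00, 13:30–14:00, 15:00–15:30.
Hassan ∩ Mina ∩ Callum: 10:30–11:00, 13:30–14:00, 15:00–15:30.
Hassan ∩ Mina ∩ Callum ∩ Beatriz: 10:30–11:00, 13:30–14:00.
Total common minutes: 30 + 30 = 60.

60 minutes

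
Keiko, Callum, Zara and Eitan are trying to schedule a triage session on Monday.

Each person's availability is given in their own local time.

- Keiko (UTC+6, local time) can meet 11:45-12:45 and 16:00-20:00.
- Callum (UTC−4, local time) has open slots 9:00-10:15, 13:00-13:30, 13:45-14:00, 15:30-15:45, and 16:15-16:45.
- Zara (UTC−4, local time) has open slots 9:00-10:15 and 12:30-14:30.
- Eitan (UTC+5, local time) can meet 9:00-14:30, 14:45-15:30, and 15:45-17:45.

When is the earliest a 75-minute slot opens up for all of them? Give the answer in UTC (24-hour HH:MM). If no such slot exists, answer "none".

none

Keiko → UTC: 05:45–06:45, 10:00–14:00.
Callum → UTC: 13:00–14:15, 17:00–17:30, 17:45–18:00, 19:30–19:45, 20:15–20:45.
Zara → UTC: 13:00–14:15, 16:30–18:30.
Eitan → UTC: 04:00–09:30, 09:45–10:30, 10:45–12:45.
Keiko ∩ Callum: 13:00–14:00.
Keiko ∩ Callum ∩ Zara: 13:00–14:00.
Keiko ∩ Callum ∩ Zara ∩ Eitan: (none).
Windows ≥ 75 min: (none).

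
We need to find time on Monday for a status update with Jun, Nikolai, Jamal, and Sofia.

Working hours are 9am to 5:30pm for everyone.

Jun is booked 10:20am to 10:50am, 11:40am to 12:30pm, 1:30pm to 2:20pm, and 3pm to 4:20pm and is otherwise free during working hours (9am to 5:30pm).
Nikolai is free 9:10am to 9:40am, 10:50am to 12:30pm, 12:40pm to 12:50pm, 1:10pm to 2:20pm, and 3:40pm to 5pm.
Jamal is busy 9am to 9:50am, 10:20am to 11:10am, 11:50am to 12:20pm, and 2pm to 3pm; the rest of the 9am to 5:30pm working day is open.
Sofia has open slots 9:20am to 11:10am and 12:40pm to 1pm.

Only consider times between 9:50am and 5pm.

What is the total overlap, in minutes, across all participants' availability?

10 minutes

Jun free within 09:00–17:30: 09:00–10:20, 10:50–11:40, 12:30–13:30, 14:20–15:00, 16:20–17:30.
Jamal free within 09:00–17:30: 09:50–10:20, 11:10–11:50, 12:20–14:00, 15:00–17:30.
Jun ∩ Nikolai: 09:10–09:40, 10:50–11:40, 12:40–12:50, 13:10–13:30, 16:20–17:00.
Jun ∩ Nikolai ∩ Jamal: 11:10–11:40, 12:40–12:50, 13:10–13:30, 16:20–17:00.
Jun ∩ Nikolai ∩ Jamal ∩ Sofia: 12:40–12:50.
Restricted to 09:50–17:00: 12:40–12:50.
Total common minutes: 10.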